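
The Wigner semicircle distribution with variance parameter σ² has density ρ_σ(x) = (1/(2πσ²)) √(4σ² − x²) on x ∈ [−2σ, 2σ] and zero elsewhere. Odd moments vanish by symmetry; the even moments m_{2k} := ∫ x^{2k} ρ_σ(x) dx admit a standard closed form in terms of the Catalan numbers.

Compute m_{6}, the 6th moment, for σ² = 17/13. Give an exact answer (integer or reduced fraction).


By the scaled semicircle moment identity, m_{2k} = σ^{2k} · C_k with k = 3.
C_3 = (1/(k+1)) · C(2k, k) = (1/4) · C(6, 3) = (1/4) · 20 = 5.
σ^{2k} = (σ²)^k = (17/13)^3 = 4913/2197.

Therefore m_{6} = σ^{6} · C_3 = (4913/2197) · 5 = 24565/2197.


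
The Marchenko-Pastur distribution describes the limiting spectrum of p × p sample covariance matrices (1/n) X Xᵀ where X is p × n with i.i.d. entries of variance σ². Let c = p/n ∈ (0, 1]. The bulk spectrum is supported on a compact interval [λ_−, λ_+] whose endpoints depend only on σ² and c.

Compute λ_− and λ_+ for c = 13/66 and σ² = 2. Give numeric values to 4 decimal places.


c = 13/66 = 0.196970; √c = 0.443813.
λ_− = σ² (1 − √c)² = 2 · (1 − 0.443813)² = 2 · (0.556187)² = 0.618689.
λ_+ = σ² (1 + √c)² = 2 · (1 + 0.443813)² = 2 · (1.443813)² = 4.169190.

Rounded to 4 decimal places: λ_− ≈ 0.6187, λ_+ ≈ 4.1692.


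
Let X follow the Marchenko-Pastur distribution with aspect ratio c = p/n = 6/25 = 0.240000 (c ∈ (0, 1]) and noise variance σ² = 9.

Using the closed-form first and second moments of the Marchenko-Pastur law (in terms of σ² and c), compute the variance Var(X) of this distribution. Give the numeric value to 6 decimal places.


Recall the MP moments m_1 = E[X] = σ² and m_2 = E[X²] = σ⁴ (1 + c).
m_1 = E[X] = σ² = 9, so m_1² = 81.
m_2 = E[X²] = σ⁴ (1 + c) = 81 · (1 + 0.240000) = 81 · 1.240000 = 100.440000.
(Note m_2 − m_1² simplifies to c · σ⁴ = 0.240000 · 81.)

Var(X) = m_2 − m_1² = 100.440000 − 81 = 19.440000.


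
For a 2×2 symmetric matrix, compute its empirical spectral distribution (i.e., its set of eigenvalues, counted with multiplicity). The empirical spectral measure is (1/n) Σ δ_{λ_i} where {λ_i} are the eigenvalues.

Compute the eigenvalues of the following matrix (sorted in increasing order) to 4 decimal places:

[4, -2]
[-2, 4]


Since M is real symmetric, both eigenvalues are real; they are the roots of det(λI − M) = λ² − (tr M) λ + det M.
tr M = 4 + 4 = 8.
det M = 4·4 − (-2)² = 16 − 4 = 12.
Characteristic polynomial: λ² − 8λ + 12 = 0.
Discriminant Δ = (tr M)² − 4·det M = 64 − 48 = 16; √Δ = 4.000000.
λ = (tr M ± √Δ)/2 = (8 ± 4.000000)/2, giving (tr M − √Δ)/2 = 2.0000 and (tr M + √Δ)/2 = 6.0000.

Eigenvalues sorted in increasing order: [2.0000, 6.0000].


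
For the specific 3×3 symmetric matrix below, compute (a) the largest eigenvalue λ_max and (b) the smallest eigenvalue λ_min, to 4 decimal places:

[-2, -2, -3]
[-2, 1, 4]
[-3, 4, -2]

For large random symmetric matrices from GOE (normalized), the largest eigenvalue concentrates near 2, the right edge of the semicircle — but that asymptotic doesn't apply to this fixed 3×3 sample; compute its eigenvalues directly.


Since M is real symmetric, all three eigenvalues are real; they are the roots of det(λI − M) = λ³ − (tr M) λ² + s λ − det M, where s is the sum of the principal 2×2 minors.
tr M = -2 + 1 + (-2) = -3.
s = ((-2)·1 − (-2)²) + ((-2)·(-2) − (-3)²) + (1·(-2) − 4²) = -6 + (-5) + (-18) = -29.
det M (expand along row 1) = (-2)·(-18) − (-2)·16 + (-3)·(-5) = 83.
Characteristic polynomial: λ³ + 3λ² − 29λ − 83 = 0.
Substitute λ = y + (tr M)/3 = y − 1.000000 to remove the quadratic term: y³ + p·y + q = 0 with p = s − (tr M)²/3 = -32.000000 and q = −2(tr M)³/27 + (tr M)·s/3 − det M = -52.000000.
Three real roots ⇒ use the trigonometric (Viète) form: r = 2√(−p/3) = 6.531973, φ = arccos(3q/(p·r)) = arccos(0.746329) = 0.728267 rad.
y_k = r·cos(φ/3 − 2πk/3) for k = 0, 1, 2 gives y = 6.340450, -1.810439, -4.530011.
λ_k = y_k − 1.000000 gives λ = 5.3405, -2.8104, -5.5300 (check: the sum is -3.0000 = tr M).

Hence λ_max = 5.3405 and λ_min = -5.5300.


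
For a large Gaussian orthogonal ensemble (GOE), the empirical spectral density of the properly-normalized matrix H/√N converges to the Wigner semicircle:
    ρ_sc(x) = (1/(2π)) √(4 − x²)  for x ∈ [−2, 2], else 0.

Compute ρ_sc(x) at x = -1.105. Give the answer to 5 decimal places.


ρ_sc(x) = (1/(2π)) √(4 − x²). With x = -1.105:
  4 − x² = 4 − (-1.105)² = 4 − 1.221025 = 2.778975.
  √(4 − x²) = 1.667026.
  1/(2π) = 0.159155.
  ρ_sc(-1.105) = 0.159155 · 1.667026 = 0.265315.

Rounded to 5 decimal places: ρ_sc(-1.105) ≈ 0.26532.


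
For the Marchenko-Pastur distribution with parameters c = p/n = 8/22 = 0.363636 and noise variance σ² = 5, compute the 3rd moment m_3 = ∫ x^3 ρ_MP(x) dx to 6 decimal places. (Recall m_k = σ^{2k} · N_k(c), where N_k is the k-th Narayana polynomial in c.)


E[X³] = σ⁶ (1 + 3c + c²) (third MP moment). With σ² = 5 (so σ⁶ = 125) and c = 8/22 = 0.363636: E[X³] = 125 · (1 + 3·0.363636 + (0.363636)²) = 125 · 2.223140.

So E[X^3] = 277.892562.


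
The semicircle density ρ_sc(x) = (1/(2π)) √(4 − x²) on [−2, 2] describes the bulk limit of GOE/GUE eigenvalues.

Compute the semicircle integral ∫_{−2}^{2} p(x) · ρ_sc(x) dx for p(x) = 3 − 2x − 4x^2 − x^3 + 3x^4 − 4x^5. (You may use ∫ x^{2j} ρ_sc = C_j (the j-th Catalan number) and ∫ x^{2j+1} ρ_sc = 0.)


Write p(x) = Σ a_i x^i, split into monomials and integrate each against ρ_sc separately.
Using ∫ x^{2j} ρ_sc = C_j = (1/(j+1)) C(2j, j) (Catalan numbers) and ∫ x^{2j+1} ρ_sc = 0 (odd monomials vanish by symmetry):
  i = 0 (even): a_0 · C_{0} = 3 · 1 = 3
  i = 1 (odd): ∫ x^1 ρ_sc = 0 (vanishes)
  i = 2 (even): a_2 · C_{1} = -4 · 1 = -4
  i = 3 (odd): ∫ x^3 ρ_sc = 0 (vanishes)
  i = 4 (even): a_4 · C_{2} = 3 · 2 = 6
  i = 5 (odd): ∫ x^5 ρ_sc = 0 (vanishes)

Summing the contributions: ∫_{−2}^{2} p(x) ρ_sc(x) dx = 3 + (-4) + 6 = 5.


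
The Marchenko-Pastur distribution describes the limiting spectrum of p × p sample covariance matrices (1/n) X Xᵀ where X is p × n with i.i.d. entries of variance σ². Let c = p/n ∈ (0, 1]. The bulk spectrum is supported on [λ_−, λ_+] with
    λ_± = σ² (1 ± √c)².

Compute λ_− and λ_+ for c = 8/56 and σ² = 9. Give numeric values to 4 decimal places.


c = 8/56 = 0.142857; √c = 0.377964.
λ_− = σ² (1 − √c)² = 9 · (1 − 0.377964)² = 9 · (0.622036)² = 3.482354.
λ_+ = σ² (1 + √c)² = 9 · (1 + 0.377964)² = 9 · (1.377964)² = 17.089075.

Rounded to 4 decimal places: λ_− ≈ 3.4824, λ_+ ≈ 17.0891.


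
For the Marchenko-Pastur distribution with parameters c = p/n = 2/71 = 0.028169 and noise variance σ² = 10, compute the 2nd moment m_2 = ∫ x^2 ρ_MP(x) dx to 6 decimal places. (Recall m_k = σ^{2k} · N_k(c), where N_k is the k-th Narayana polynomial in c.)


E[X²] = σ⁴ (1 + c) (second MP moment). With σ² = 10 (so σ⁴ = 100) and c = 2/71 = 0.028169: E[X²] = 100 · (1 + 0.028169) = 100 · 1.028169.

So E[X^2] = 102.816901.


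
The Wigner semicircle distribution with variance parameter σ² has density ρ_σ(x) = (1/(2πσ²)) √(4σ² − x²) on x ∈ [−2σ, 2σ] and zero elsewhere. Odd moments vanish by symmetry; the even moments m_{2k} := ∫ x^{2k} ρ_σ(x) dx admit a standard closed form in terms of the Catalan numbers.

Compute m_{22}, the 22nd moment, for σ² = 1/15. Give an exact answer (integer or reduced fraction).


By the scaled semicircle moment identity, m_{2k} = σ^{2k} · C_k with k = 11.
C_11 = (1/(k+1)) · C(2k, k) = (1/12) · C(22, 11) = (1/12) · 705432 = 58786.
σ^{2k} = (σ²)^k = (1/15)^11 = 1/8649755859375.

Therefore m_{22} = σ^{22} · C_11 = (1/8649755859375) · 58786 = 58786/8649755859375.


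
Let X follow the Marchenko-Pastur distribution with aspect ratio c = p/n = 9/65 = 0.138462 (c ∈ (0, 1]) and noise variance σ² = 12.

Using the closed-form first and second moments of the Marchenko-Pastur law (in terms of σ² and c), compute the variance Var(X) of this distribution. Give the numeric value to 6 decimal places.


Recall the MP moments m_1 = E[X] = σ² and m_2 = E[X²] = σ⁴ (1 + c).
m_1 = E[X] = σ² = 12, so m_1² = 144.
m_2 = E[X²] = σ⁴ (1 + c) = 144 · (1 + 0.138462) = 144 · 1.138462 = 163.938462.
(Note m_2 − m_1² simplifies to c · σ⁴ = 0.138462 · 144.)

Var(X) = m_2 − m_1² = 163.938462 − 144 = 19.938462.


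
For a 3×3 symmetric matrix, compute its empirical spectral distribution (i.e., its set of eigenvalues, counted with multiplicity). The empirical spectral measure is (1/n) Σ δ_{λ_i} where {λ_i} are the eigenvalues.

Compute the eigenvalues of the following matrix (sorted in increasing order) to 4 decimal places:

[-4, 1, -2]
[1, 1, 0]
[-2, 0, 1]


Since M is real symmetric, all three eigenvalues are real; they are the roots of det(λI − M) = λ³ − (tr M) λ² + s λ − det M, where s is the sum of the principal 2×2 minors.
tr M = -4 + 1 + 1 = -2.
s = ((-4)·1 − 1²) + ((-4)·1 − (-2)²) + (1·1 − 0²) = -5 + (-8) + 1 = -12.
det M (expand along row 1) = (-4)·1 − 1·1 + (-2)·2 = -9.
Characteristic polynomial: λ³ + 2λ² − 12λ + 9 = 0.
Substitute λ = y + (tr M)/3 = y − 0.666667 to remove the quadratic term: y³ + p·y + q = 0 with p = s − (tr M)²/3 = -13.333333 and q = −2(tr M)³/27 + (tr M)·s/3 − det M = 17.592593.
Three real roots ⇒ use the trigonometric (Viète) form: r = 2√(−p/3) = 4.216370, φ = arccos(3q/(p·r)) = arccos(-0.938801) = 2.789930 rad.
y_k = r·cos(φ/3 − 2πk/3) for k = 0, 1, 2 gives y = 2.520769, 1.666667, -4.187435.
λ_k = y_k − 0.666667 gives λ = 1.8541, 1.0000, -4.8541 (check: the sum is -2.0000 = tr M).

Eigenvalues sorted in increasing order: [-4.8541, 1.0000, 1.8541].


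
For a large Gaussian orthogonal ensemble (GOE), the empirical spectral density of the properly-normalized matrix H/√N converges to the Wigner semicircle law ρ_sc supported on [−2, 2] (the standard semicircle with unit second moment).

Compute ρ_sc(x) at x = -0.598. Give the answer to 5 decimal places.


ρ_sc(x) = (1/(2π)) √(4 − x²). With x = -0.598:
  4 − x² = 4 − (-0.598)² = 4 − 0.357604 = 3.642396.
  √(4 − x²) = 1.908506.
  1/(2π) = 0.159155.
  ρ_sc(-0.598) = 0.159155 · 1.908506 = 0.303748.

Rounded to 5 decimal places: ρ_sc(-0.598) ≈ 0.30375.


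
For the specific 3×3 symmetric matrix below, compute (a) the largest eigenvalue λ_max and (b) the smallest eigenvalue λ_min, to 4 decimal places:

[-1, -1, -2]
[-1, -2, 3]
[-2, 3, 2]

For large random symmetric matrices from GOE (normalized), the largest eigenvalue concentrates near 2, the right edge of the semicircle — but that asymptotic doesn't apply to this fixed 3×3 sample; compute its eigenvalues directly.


Since M is real symmetric, all three eigenvalues are real; they are the roots of det(λI − M) = λ³ − (tr M) λ² + s λ − det M, where s is the sum of the principal 2×2 minors.
tr M = -1 + (-2) + 2 = -1.
s = ((-1)·(-2) − (-1)²) + ((-1)·2 − (-2)²) + ((-2)·2 − 3²) = 1 + (-6) + (-13) = -18.
det M (expand along row 1) = (-1)·(-13) − (-1)·4 + (-2)·(-7) = 31.
Characteristic polynomial: λ³ + λ² − 18λ − 31 = 0.
Substitute λ = y + (tr M)/3 = y − 0.333333 to remove the quadratic term: y³ + p·y + q = 0 with p = s − (tr M)²/3 = -18.333333 and q = −2(tr M)³/27 + (tr M)·s/3 − det M = -24.925926.
Three real roots ⇒ use the trigonometric (Viète) form: r = 2√(−p/3) = 4.944132, φ = arccos(3q/(p·r)) = arccos(0.824975) = 0.600638 rad.
y_k = r·cos(φ/3 − 2πk/3) for k = 0, 1, 2 gives y = 4.845370, -1.571142, -3.274228.
λ_k = y_k − 0.333333 gives λ = 4.5120, -1.9045, -3.6076 (check: the sum is -1.0000 = tr M).

Hence λ_max = 4.5120 and λ_min = -3.6076.


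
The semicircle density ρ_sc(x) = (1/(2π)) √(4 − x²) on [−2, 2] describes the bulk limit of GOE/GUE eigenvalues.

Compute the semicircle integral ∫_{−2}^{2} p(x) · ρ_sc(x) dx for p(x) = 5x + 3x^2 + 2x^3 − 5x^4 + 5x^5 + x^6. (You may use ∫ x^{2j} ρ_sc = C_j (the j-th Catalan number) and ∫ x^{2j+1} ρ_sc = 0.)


Write p(x) = Σ a_i x^i, split into monomials and integrate each against ρ_sc separately.
Using ∫ x^{2j} ρ_sc = C_j = (1/(j+1)) C(2j, j) (Catalan numbers) and ∫ x^{2j+1} ρ_sc = 0 (odd monomials vanish by symmetry):
  i = 1 (odd): ∫ x^1 ρ_sc = 0 (vanishes)
  i = 2 (even): a_2 · C_{1} = 3 · 1 = 3
  i = 3 (odd): ∫ x^3 ρ_sc = 0 (vanishes)
  i = 4 (even): a_4 · C_{2} = -5 · 2 = -10
  i = 5 (odd): ∫ x^5 ρ_sc = 0 (vanishes)
  i = 6 (even): a_6 · C_{3} = 1 · 5 = 5

Summing the contributions: ∫_{−2}^{2} p(x) ρ_sc(x) dx = 3 + (-10) + 5 = -2.


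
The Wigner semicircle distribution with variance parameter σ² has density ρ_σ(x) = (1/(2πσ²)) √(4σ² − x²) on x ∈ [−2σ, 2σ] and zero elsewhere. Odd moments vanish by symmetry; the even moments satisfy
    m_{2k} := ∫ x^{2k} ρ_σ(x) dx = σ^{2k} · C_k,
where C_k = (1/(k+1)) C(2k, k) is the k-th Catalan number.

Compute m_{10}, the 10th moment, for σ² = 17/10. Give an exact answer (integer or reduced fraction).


By the scaled semicircle moment identity, m_{2k} = σ^{2k} · C_k with k = 5.
C_5 = (1/(k+1)) · C(2k, k) = (1/6) · C(10, 5) = (1/6) · 252 = 42.
σ^{2k} = (σ²)^k = (17/10)^5 = 1419857/100000.

Therefore m_{10} = σ^{10} · C_5 = (1419857/100000) · 42 = 29816997/50000.


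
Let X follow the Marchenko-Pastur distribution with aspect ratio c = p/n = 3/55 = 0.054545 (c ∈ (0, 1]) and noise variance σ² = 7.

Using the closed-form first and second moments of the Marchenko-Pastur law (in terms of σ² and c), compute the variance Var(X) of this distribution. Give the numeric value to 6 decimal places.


Recall the MP moments m_1 = E[X] = σ² and m_2 = E[X²] = σ⁴ (1 + c).
m_1 = E[X] = σ² = 7, so m_1² = 49.
m_2 = E[X²] = σ⁴ (1 + c) = 49 · (1 + 0.054545) = 49 · 1.054545 = 51.672727.
(Note m_2 − m_1² simplifies to c · σ⁴ = 0.054545 · 49.)

Var(X) = m_2 − m_1² = 51.672727 − 49 = 2.672727.


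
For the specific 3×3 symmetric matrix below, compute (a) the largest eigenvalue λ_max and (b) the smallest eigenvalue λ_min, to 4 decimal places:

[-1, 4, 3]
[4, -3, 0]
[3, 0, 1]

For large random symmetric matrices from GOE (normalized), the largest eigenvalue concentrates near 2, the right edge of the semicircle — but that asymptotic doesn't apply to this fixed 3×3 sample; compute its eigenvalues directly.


Since M is real symmetric, all three eigenvalues are real; they are the roots of det(λI − M) = λ³ − (tr M) λ² + s λ − det M, where s is the sum of the principal 2×2 minors.
tr M = -1 + (-3) + 1 = -3.
s = ((-1)·(-3) − 4²) + ((-1)·1 − 3²) + ((-3)·1 − 0²) = -13 + (-10) + (-3) = -26.
det M (expand along row 1) = (-1)·(-3) − 4·4 + 3·9 = 14.
Characteristic polynomial: λ³ + 3λ² − 26λ − 14 = 0.
Substitute λ = y + (tr M)/3 = y − 1.000000 to remove the quadratic term: y³ + p·y + q = 0 with p = s − (tr M)²/3 = -29.000000 and q = −2(tr M)³/27 + (tr M)·s/3 − det M = 14.000000.
Three real roots ⇒ use the trigonometric (Viète) form: r = 2√(−p/3) = 6.218253, φ = arccos(3q/(p·r)) = arccos(-0.232907) = 1.805862 rad.
y_k = r·cos(φ/3 − 2πk/3) for k = 0, 1, 2 gives y = 5.125275, 0.486735, -5.612009.
λ_k = y_k − 1.000000 gives λ = 4.1253, -0.5133, -6.6120 (check: the sum is -3.0000 = tr M).

Hence λ_max = 4.1253 and λ_min = -6.6120.


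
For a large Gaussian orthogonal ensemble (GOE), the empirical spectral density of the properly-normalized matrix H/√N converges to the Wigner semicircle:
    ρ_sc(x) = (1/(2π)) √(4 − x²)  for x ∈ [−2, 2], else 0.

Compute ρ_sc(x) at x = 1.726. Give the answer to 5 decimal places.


ρ_sc(x) = (1/(2π)) √(4 − x²). With x = 1.726:
  4 − x² = 4 − (1.726)² = 4 − 2.979076 = 1.020924.
  √(4 − x²) = 1.010408.
  1/(2π) = 0.159155.
  ρ_sc(1.726) = 0.159155 · 1.010408 = 0.160811.

Rounded to 5 decimal places: ρ_sc(1.726) ≈ 0.16081.


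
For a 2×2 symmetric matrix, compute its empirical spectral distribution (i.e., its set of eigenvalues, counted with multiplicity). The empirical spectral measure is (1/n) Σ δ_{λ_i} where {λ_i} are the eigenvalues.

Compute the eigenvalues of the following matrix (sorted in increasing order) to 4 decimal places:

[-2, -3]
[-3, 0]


Since M is real symmetric, both eigenvalues are real; they are the roots of det(λI − M) = λ² − (tr M) λ + det M.
tr M = -2 + 0 = -2.
det M = (-2)·0 − (-3)² = 0 − 9 = -9.
Characteristic polynomial: λ² + 2λ − 9 = 0.
Discriminant Δ = (tr M)² − 4·det M = 4 − (-36) = 40; √Δ = 6.324555.
λ = (tr M ± √Δ)/2 = (-2 ± 6.324555)/2, giving (tr M − √Δ)/2 = -4.1623 and (tr M + √Δ)/2 = 2.1623.

Eigenvalues sorted in increasing order: [-4.1623, 2.1623].


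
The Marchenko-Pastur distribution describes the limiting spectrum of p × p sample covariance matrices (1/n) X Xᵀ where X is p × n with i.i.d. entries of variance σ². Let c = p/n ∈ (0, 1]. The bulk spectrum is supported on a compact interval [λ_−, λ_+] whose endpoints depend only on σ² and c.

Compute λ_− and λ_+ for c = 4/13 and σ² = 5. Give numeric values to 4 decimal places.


c = 4/13 = 0.307692; √c = 0.554700.
λ_− = σ² (1 − √c)² = 5 · (1 − 0.554700)² = 5 · (0.445300)² = 0.991460.
λ_+ = σ² (1 + √c)² = 5 · (1 + 0.554700)² = 5 · (1.554700)² = 12.085464.

Rounded to 4 decimal places: λ_− ≈ 0.9915, λ_+ ≈ 12.0855.


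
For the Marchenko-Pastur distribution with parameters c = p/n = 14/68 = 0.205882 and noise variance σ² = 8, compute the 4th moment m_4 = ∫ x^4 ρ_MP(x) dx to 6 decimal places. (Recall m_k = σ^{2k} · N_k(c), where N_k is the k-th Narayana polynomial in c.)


E[X⁴] = σ⁸ (1 + 6c + 6c² + c³) (fourth MP moment). With σ² = 8 (so σ⁸ = 4096) and c = 14/68 = 0.205882: E[X⁴] = 4096 · (1 + 6·0.205882 + 6·(0.205882)² + (0.205882)³) = 4096 · 2.498346.

So E[X^4] = 10233.226135.


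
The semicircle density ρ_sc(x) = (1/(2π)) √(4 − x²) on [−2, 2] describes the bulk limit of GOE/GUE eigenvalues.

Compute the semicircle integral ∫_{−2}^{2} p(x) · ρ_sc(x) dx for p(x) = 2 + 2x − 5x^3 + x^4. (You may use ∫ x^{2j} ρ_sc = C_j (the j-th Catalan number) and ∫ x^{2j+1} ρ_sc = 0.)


Write p(x) = Σ a_i x^i, split into monomials and integrate each against ρ_sc separately.
Using ∫ x^{2j} ρ_sc = C_j = (1/(j+1)) C(2j, j) (Catalan numbers) and ∫ x^{2j+1} ρ_sc = 0 (odd monomials vanish by symmetry):
  i = 0 (even): a_0 · C_{0} = 2 · 1 = 2
  i = 1 (odd): ∫ x^1 ρ_sc = 0 (vanishes)
  i = 3 (odd): ∫ x^3 ρ_sc = 0 (vanishes)
  i = 4 (even): a_4 · C_{2} = 1 · 2 = 2

Summing the contributions: ∫_{−2}^{2} p(x) ρ_sc(x) dx = 2 + 2 = 4.


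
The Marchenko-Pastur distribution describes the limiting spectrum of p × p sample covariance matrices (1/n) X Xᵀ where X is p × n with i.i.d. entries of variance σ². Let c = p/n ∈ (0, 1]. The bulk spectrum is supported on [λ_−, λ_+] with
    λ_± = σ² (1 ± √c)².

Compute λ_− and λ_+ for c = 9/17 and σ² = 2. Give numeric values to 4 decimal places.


c = 9/17 = 0.529412; √c = 0.727607.
λ_− = σ² (1 − √c)² = 2 · (1 − 0.727607)² = 2 · (0.272393)² = 0.148396.
λ_+ = σ² (1 + √c)² = 2 · (1 + 0.727607)² = 2 · (1.727607)² = 5.969251.

Rounded to 4 decimal places: λ_− ≈ 0.1484, λ_+ ≈ 5.9693.


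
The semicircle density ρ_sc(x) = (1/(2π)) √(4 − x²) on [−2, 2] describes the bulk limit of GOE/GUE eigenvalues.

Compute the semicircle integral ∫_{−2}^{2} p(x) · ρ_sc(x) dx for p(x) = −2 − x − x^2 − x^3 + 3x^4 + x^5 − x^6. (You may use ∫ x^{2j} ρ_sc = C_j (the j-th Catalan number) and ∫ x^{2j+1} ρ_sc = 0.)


Write p(x) = Σ a_i x^i, split into monomials and integrate each against ρ_sc separately.
Using ∫ x^{2j} ρ_sc = C_j = (1/(j+1)) C(2j, j) (Catalan numbers) and ∫ x^{2j+1} ρ_sc = 0 (odd monomials vanish by symmetry):
  i = 0 (even): a_0 · C_{0} = -2 · 1 = -2
  i = 1 (odd): ∫ x^1 ρ_sc = 0 (vanishes)
  i = 2 (even): a_2 · C_{1} = -1 · 1 = -1
  i = 3 (odd): ∫ x^3 ρ_sc = 0 (vanishes)
  i = 4 (even): a_4 · C_{2} = 3 · 2 = 6
  i = 5 (odd): ∫ x^5 ρ_sc = 0 (vanishes)
  i = 6 (even): a_6 · C_{3} = -1 · 5 = -5

Summing the contributions: ∫_{−2}^{2} p(x) ρ_sc(x) dx = (-2) + (-1) + 6 + (-5) = -2.


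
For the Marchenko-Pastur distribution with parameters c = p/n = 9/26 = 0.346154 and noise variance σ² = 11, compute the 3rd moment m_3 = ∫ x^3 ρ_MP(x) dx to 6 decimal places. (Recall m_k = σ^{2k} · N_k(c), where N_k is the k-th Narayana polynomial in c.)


E[X³] = σ⁶ (1 + 3c + c²) (third MP moment). With σ² = 11 (so σ⁶ = 1331) and c = 9/26 = 0.346154: E[X³] = 1331 · (1 + 3·0.346154 + (0.346154)²) = 1331 · 2.158284.

So E[X^3] = 2872.676036.


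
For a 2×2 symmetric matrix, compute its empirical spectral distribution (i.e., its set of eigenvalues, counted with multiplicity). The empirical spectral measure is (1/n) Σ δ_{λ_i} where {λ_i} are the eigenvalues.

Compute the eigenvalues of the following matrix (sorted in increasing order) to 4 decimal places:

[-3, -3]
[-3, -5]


Since M is real symmetric, both eigenvalues are real; they are the roots of det(λI − M) = λ² − (tr M) λ + det M.
tr M = -3 + (-5) = -8.
det M = (-3)·(-5) − (-3)² = 15 − 9 = 6.
Characteristic polynomial: λ² + 8λ + 6 = 0.
Discriminant Δ = (tr M)² − 4·det M = 64 − 24 = 40; √Δ = 6.324555.
λ = (tr M ± √Δ)/2 = (-8 ± 6.324555)/2, giving (tr M − √Δ)/2 = -7.1623 and (tr M + √Δ)/2 = -0.8377.

Eigenvalues sorted in increasing order: [-7.1623, -0.8377].


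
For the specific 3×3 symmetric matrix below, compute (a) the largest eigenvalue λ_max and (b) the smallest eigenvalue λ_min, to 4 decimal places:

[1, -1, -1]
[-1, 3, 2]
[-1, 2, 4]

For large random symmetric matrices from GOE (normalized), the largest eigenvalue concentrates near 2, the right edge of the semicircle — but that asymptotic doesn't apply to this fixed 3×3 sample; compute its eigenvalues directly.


Since M is real symmetric, all three eigenvalues are real; they are the roots of det(λI − M) = λ³ − (tr M) λ² + s λ − det M, where s is the sum of the principal 2×2 minors.
tr M = 1 + 3 + 4 = 8.
s = (1·3 − (-1)²) + (1·4 − (-1)²) + (3·4 − 2²) = 2 + 3 + 8 = 13.
det M (expand along row 1) = 1·8 − (-1)·(-2) + (-1)·1 = 5.
Characteristic polynomial: λ³ − 8λ² + 13λ − 5 = 0.
Substitute λ = y + (tr M)/3 = y + 2.666667 to remove the quadratic term: y³ + p·y + q = 0 with p = s − (tr M)²/3 = -8.333333 and q = −2(tr M)³/27 + (tr M)·s/3 − det M = -8.259259.
Three real roots ⇒ use the trigonometric (Viète) form: r = 2√(−p/3) = 3.333333, φ = arccos(3q/(p·r)) = arccos(0.892000) = 0.469046 rad.
y_k = r·cos(φ/3 − 2πk/3) for k = 0, 1, 2 gives y = 3.292675, -1.196834, -2.095840.
λ_k = y_k + 2.666667 gives λ = 5.9593, 1.4698, 0.5708 (check: the sum is 8.0000 = tr M).

Hence λ_max = 5.9593 and λ_min = 0.5708.


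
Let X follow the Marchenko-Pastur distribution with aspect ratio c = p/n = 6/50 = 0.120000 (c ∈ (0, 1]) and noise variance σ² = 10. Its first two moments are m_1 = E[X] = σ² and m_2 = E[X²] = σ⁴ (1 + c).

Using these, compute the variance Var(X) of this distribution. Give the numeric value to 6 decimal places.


m_1 = E[X] = σ² = 10, so m_1² = 100.
m_2 = E[X²] = σ⁴ (1 + c) = 100 · (1 + 0.120000) = 100 · 1.120000 = 112.000000.
(Note m_2 − m_1² simplifies to c · σ⁴ = 0.120000 · 100.)

Var(X) = m_2 − m_1² = 112.000000 − 100 = 12.000000.


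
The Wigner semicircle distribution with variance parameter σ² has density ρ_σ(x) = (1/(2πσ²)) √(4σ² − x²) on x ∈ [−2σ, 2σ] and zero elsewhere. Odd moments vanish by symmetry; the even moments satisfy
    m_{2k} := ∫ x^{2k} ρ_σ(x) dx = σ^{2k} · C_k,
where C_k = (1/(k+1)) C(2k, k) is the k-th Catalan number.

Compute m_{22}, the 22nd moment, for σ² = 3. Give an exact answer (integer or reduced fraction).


By the scaled semicircle moment identity, m_{2k} = σ^{2k} · C_k with k = 11.
C_11 = (1/(k+1)) · C(2k, k) = (1/12) · C(22, 11) = (1/12) · 705432 = 58786.
σ^{2k} = (σ²)^k = (3)^11 = 177147.

Therefore m_{22} = σ^{22} · C_11 = 177147 · 58786 = 10413763542.


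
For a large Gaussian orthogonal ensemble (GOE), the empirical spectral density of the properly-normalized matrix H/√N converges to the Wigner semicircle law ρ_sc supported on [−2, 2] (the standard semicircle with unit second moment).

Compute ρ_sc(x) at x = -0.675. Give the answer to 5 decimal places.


ρ_sc(x) = (1/(2π)) √(4 − x²). With x = -0.675:
  4 − x² = 4 − (-0.675)² = 4 − 0.455625 = 3.544375.
  √(4 − x²) = 1.882651.
  1/(2π) = 0.159155.
  ρ_sc(-0.675) = 0.159155 · 1.882651 = 0.299633.

Rounded to 5 decimal places: ρ_sc(-0.675) ≈ 0.29963.


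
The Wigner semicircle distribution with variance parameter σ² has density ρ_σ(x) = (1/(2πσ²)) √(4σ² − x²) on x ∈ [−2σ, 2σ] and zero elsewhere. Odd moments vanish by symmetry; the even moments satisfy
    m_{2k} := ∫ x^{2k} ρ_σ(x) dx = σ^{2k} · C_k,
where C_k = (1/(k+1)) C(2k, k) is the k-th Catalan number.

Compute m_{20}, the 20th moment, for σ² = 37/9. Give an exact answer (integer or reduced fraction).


By the scaled semicircle moment identity, m_{2k} = σ^{2k} · C_k with k = 10.
C_10 = (1/(k+1)) · C(2k, k) = (1/11) · C(20, 10) = (1/11) · 184756 = 16796.
σ^{2k} = (σ²)^k = (37/9)^10 = 4808584372417849/3486784401.

Therefore m_{20} = σ^{20} · C_10 = (4808584372417849/3486784401) · 16796 = 80764983119130191804/3486784401.


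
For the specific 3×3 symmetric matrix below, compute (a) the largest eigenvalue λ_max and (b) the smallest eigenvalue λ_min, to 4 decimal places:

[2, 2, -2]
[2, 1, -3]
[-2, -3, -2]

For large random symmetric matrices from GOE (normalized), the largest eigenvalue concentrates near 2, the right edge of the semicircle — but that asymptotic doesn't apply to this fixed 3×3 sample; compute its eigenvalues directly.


Since M is real symmetric, all three eigenvalues are real; they are the roots of det(λI − M) = λ³ − (tr M) λ² + s λ − det M, where s is the sum of the principal 2×2 minors.
tr M = 2 + 1 + (-2) = 1.
s = (2·1 − 2²) + (2·(-2) − (-2)²) + (1·(-2) − (-3)²) = -2 + (-8) + (-11) = -21.
det M (expand along row 1) = 2·(-11) − 2·(-10) + (-2)·(-4) = 6.
Characteristic polynomial: λ³ − λ² − 21λ − 6 = 0.
Substitute λ = y + (tr M)/3 = y + 0.333333 to remove the quadratic term: y³ + p·y + q = 0 with p = s − (tr M)²/3 = -21.333333 and q = −2(tr M)³/27 + (tr M)·s/3 − det M = -13.074074.
Three real roots ⇒ use the trigonometric (Viète) form: r = 2√(−p/3) = 5.333333, φ = arccos(3q/(p·r)) = arccos(0.344727) = 1.218849 rad.
y_k = r·cos(φ/3 − 2πk/3) for k = 0, 1, 2 gives y = 4.899179, -0.624250, -4.274929.
λ_k = y_k + 0.333333 gives λ = 5.2325, -0.2909, -3.9416 (check: the sum is 1.0000 = tr M).

Hence λ_max = 5.2325 and λ_min = -3.9416.


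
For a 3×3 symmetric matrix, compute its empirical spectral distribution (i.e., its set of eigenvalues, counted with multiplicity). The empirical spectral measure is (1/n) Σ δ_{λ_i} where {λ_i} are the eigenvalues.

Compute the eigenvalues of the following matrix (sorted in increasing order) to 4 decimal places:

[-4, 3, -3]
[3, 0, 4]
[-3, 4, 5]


Since M is real symmetric, all three eigenvalues are real; they are the roots of det(λI − M) = λ³ − (tr M) λ² + s λ − det M, where s is the sum of the principal 2×2 minors.
tr M = -4 + 0 + 5 = 1.
s = ((-4)·0 − 3²) + ((-4)·5 − (-3)²) + (0·5 − 4²) = -9 + (-29) + (-16) = -54.
det M (expand along row 1) = (-4)·(-16) − 3·27 + (-3)·12 = -53.
Characteristic polynomial: λ³ − λ² − 54λ + 53 = 0.
Substitute λ = y + (tr M)/3 = y + 0.333333 to remove the quadratic term: y³ + p·y + q = 0 with p = s − (tr M)²/3 = -54.333333 and q = −2(tr M)³/27 + (tr M)·s/3 − det M = 34.925926.
Three real roots ⇒ use the trigonometric (Viète) form: r = 2√(−p/3) = 8.511430, φ = arccos(3q/(p·r)) = arccos(-0.226569) = 1.799350 rad.
y_k = r·cos(φ/3 − 2πk/3) for k = 0, 1, 2 gives y = 7.025828, 0.647812, -7.673640.
λ_k = y_k + 0.333333 gives λ = 7.3592, 0.9811, -7.3403 (check: the sum is 1.0000 = tr M).

Eigenvalues sorted in increasing order: [-7.3403, 0.9811, 7.3592].


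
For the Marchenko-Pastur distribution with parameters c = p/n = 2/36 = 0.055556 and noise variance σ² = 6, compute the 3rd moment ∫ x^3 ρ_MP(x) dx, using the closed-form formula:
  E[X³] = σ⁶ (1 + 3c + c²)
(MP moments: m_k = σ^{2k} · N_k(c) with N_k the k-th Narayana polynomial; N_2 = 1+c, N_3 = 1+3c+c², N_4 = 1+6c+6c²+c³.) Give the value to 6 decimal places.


E[X³] = σ⁶ (1 + 3c + c²) (third MP moment). With σ² = 6 (so σ⁶ = 216) and c = 2/36 = 0.055556: E[X³] = 216 · (1 + 3·0.055556 + (0.055556)²) = 216 · 1.169753.

So E[X^3] = 252.666667.


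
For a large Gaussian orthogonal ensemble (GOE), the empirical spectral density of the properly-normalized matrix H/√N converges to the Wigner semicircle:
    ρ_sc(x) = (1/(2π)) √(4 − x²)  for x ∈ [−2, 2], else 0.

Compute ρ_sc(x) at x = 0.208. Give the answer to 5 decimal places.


ρ_sc(x) = (1/(2π)) √(4 − x²). With x = 0.208:
  4 − x² = 4 − (0.208)² = 4 − 0.043264 = 3.956736.
  √(4 − x²) = 1.989155.
  1/(2π) = 0.159155.
  ρ_sc(0.208) = 0.159155 · 1.989155 = 0.316584.

Rounded to 5 decimal places: ρ_sc(0.208) ≈ 0.31658.


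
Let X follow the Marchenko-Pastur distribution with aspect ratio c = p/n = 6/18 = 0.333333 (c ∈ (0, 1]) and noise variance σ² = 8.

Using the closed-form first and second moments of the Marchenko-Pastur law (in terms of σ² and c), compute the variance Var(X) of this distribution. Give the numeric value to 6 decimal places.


Recall the MP moments m_1 = E[X] = σ² and m_2 = E[X²] = σ⁴ (1 + c).
m_1 = E[X] = σ² = 8, so m_1² = 64.
m_2 = E[X²] = σ⁴ (1 + c) = 64 · (1 + 0.333333) = 64 · 1.333333 = 85.333333.
(Note m_2 − m_1² simplifies to c · σ⁴ = 0.333333 · 64.)

Var(X) = m_2 − m_1² = 85.333333 − 64 = 21.333333.


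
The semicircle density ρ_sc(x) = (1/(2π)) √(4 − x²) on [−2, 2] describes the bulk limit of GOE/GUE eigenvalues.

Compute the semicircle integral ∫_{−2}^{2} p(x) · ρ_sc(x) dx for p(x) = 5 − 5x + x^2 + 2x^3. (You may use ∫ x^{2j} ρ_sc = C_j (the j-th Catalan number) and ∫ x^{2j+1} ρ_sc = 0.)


Write p(x) = Σ a_i x^i, split into monomials and integrate each against ρ_sc separately.
Using ∫ x^{2j} ρ_sc = C_j = (1/(j+1)) C(2j, j) (Catalan numbers) and ∫ x^{2j+1} ρ_sc = 0 (odd monomials vanish by symmetry):
  i = 0 (even): a_0 · C_{0} = 5 · 1 = 5
  i = 1 (odd): ∫ x^1 ρ_sc = 0 (vanishes)
  i = 2 (even): a_2 · C_{1} = 1 · 1 = 1
  i = 3 (odd): ∫ x^3 ρ_sc = 0 (vanishes)

Summing the contributions: ∫_{−2}^{2} p(x) ρ_sc(x) dx = 5 + 1 = 6.


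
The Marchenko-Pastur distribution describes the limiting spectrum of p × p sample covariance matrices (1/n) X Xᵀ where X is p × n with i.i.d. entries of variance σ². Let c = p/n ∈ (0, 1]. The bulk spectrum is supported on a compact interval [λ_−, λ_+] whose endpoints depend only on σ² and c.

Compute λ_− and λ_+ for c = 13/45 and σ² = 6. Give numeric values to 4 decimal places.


c = 13/45 = 0.288889; √c = 0.537484.
λ_− = σ² (1 − √c)² = 6 · (1 − 0.537484)² = 6 · (0.462516)² = 1.283527.
λ_+ = σ² (1 + √c)² = 6 · (1 + 0.537484)² = 6 · (1.537484)² = 14.183140.

Rounded to 4 decimal places: λ_− ≈ 1.2835, λ_+ ≈ 14.1831.


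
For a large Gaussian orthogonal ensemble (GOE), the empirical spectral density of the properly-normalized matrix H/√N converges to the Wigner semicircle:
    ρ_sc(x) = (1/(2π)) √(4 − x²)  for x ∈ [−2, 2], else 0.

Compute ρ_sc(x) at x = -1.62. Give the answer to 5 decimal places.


ρ_sc(x) = (1/(2π)) √(4 − x²). With x = -1.62:
  4 − x² = 4 − (-1.62)² = 4 − 2.624400 = 1.375600.
  √(4 − x²) = 1.172860.
  1/(2π) = 0.159155.
  ρ_sc(-1.62) = 0.159155 · 1.172860 = 0.186666.

Rounded to 5 decimal places: ρ_sc(-1.62) ≈ 0.18667.


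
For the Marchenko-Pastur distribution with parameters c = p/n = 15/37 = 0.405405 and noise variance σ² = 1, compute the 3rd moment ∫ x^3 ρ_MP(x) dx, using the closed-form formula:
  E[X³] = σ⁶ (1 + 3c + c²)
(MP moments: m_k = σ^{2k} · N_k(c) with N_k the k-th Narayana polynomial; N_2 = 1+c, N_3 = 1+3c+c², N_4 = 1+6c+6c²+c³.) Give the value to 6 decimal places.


E[X³] = σ⁶ (1 + 3c + c²) (third MP moment). With σ² = 1 (so σ⁶ = 1) and c = 15/37 = 0.405405: E[X³] = 1 · (1 + 3·0.405405 + (0.405405)²) = 1 · 2.380570.

So E[X^3] = 2.380570.


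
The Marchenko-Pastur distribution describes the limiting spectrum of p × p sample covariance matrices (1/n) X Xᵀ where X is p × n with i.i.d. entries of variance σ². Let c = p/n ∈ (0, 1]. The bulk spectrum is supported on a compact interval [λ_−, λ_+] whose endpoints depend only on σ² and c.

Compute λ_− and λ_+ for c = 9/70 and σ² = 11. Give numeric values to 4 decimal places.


c = 9/70 = 0.128571; √c = 0.358569.
λ_− = σ² (1 − √c)² = 11 · (1 − 0.358569)² = 11 · (0.641431)² = 4.525777.
λ_+ = σ² (1 + √c)² = 11 · (1 + 0.358569)² = 11 · (1.358569)² = 20.302795.

Rounded to 4 decimal places: λ_− ≈ 4.5258, λ_+ ≈ 20.3028.


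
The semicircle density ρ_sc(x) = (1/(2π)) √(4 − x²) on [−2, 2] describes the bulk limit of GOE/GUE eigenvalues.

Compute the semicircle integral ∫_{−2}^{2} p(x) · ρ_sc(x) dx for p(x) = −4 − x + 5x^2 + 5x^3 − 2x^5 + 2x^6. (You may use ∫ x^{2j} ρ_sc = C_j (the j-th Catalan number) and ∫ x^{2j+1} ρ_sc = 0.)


Write p(x) = Σ a_i x^i, split into monomials and integrate each against ρ_sc separately.
Using ∫ x^{2j} ρ_sc = C_j = (1/(j+1)) C(2j, j) (Catalan numbers) and ∫ x^{2j+1} ρ_sc = 0 (odd monomials vanish by symmetry):
  i = 0 (even): a_0 · C_{0} = -4 · 1 = -4
  i = 1 (odd): ∫ x^1 ρ_sc = 0 (vanishes)
  i = 2 (even): a_2 · C_{1} = 5 · 1 = 5
  i = 3 (odd): ∫ x^3 ρ_sc = 0 (vanishes)
  i = 5 (odd): ∫ x^5 ρ_sc = 0 (vanishes)
  i = 6 (even): a_6 · C_{3} = 2 · 5 = 10

Summing the contributions: ∫_{−2}^{2} p(x) ρ_sc(x) dx = (-4) + 5 + 10 = 11.


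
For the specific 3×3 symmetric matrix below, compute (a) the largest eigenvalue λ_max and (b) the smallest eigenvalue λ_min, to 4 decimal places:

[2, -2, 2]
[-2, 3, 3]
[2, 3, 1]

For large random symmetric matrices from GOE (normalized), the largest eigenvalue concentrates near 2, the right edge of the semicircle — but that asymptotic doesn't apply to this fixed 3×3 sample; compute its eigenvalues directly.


Since M is real symmetric, all three eigenvalues are real; they are the roots of det(λI − M) = λ³ − (tr M) λ² + s λ − det M, where s is the sum of the principal 2×2 minors.
tr M = 2 + 3 + 1 = 6.
s = (2·3 − (-2)²) + (2·1 − 2²) + (3·1 − 3²) = 2 + (-2) + (-6) = -6.
det M (expand along row 1) = 2·(-6) − (-2)·(-8) + 2·(-12) = -52.
Characteristic polynomial: λ³ − 6λ² − 6λ + 52 = 0.
Substitute λ = y + (tr M)/3 = y + 2.000000 to remove the quadratic term: y³ + p·y + q = 0 with p = s − (tr M)²/3 = -18.000000 and q = −2(tr M)³/27 + (tr M)·s/3 − det M = 24.000000.
Three real roots ⇒ use the trigonometric (Viète) form: r = 2√(−p/3) = 4.898979, φ = arccos(3q/(p·r)) = arccos(-0.816497) = 2.526113 rad.
y_k = r·cos(φ/3 − 2πk/3) for k = 0, 1, 2 gives y = 3.262447, 1.533794, -4.796240.
λ_k = y_k + 2.000000 gives λ = 5.2624, 3.5338, -2.7962 (check: the sum is 6.0000 = tr M).

Hence λ_max = 5.2624 and λ_min = -2.7962.


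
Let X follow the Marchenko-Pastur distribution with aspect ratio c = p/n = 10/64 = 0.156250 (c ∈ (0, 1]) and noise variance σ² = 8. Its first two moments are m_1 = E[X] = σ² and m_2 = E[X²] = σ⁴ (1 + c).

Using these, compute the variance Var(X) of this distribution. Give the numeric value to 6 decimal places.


m_1 = E[X] = σ² = 8, so m_1² = 64.
m_2 = E[X²] = σ⁴ (1 + c) = 64 · (1 + 0.156250) = 64 · 1.156250 = 74.000000.
(Note m_2 − m_1² simplifies to c · σ⁴ = 0.156250 · 64.)

Var(X) = m_2 − m_1² = 74.000000 − 64 = 10.000000.


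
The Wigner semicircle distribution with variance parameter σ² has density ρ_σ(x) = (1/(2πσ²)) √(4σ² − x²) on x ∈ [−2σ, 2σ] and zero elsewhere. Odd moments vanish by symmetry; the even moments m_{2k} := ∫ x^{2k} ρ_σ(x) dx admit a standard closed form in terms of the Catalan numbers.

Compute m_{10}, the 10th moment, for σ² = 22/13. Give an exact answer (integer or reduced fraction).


By the scaled semicircle moment identity, m_{2k} = σ^{2k} · C_k with k = 5.
C_5 = (1/(k+1)) · C(2k, k) = (1/6) · C(10, 5) = (1/6) · 252 = 42.
σ^{2k} = (σ²)^k = (22/13)^5 = 5153632/371293.

Therefore m_{10} = σ^{10} · C_5 = (5153632/371293) · 42 = 216452544/371293.


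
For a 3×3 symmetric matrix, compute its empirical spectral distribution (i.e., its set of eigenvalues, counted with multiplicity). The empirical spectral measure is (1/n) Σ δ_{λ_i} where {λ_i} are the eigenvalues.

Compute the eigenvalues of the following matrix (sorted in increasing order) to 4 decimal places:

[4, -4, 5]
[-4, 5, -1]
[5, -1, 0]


Since M is real symmetric, all three eigenvalues are real; they are the roots of det(λI − M) = λ³ − (tr M) λ² + s λ − det M, where s is the sum of the principal 2×2 minors.
tr M = 4 + 5 + 0 = 9.
s = (4·5 − (-4)²) + (4·0 − 5²) + (5·0 − (-1)²) = 4 + (-25) + (-1) = -22.
det M (expand along row 1) = 4·(-1) − (-4)·5 + 5·(-21) = -89.
Characteristic polynomial: λ³ − 9λ² − 22λ + 89 = 0.
Substitute λ = y + (tr M)/3 = y + 3.000000 to remove the quadratic term: y³ + p·y + q = 0 with p = s − (tr M)²/3 = -49.000000 and q = −2(tr M)³/27 + (tr M)·s/3 − det M = -31.000000.
Three real roots ⇒ use the trigonometric (Viète) form: r = 2√(−p/3) = 8.082904, φ = arccos(3q/(p·r)) = arccos(0.234812) = 1.333772 rad.
y_k = r·cos(φ/3 − 2πk/3) for k = 0, 1, 2 gives y = 7.297139, -0.637952, -6.659187.
λ_k = y_k + 3.000000 gives λ = 10.2971, 2.3620, -3.6592 (check: the sum is 9.0000 = tr M).

Eigenvalues sorted in increasing order: [-3.6592, 2.3620, 10.2971].


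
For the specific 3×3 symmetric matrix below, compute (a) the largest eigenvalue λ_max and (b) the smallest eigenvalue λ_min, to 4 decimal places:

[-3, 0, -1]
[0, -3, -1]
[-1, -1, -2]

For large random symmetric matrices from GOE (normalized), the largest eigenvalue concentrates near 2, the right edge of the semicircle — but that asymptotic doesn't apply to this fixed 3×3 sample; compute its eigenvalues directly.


Since M is real symmetric, all three eigenvalues are real; they are the roots of det(λI − M) = λ³ − (tr M) λ² + s λ − det M, where s is the sum of the principal 2×2 minors.
tr M = -3 + (-3) + (-2) = -8.
s = ((-3)·(-3) − 0²) + ((-3)·(-2) − (-1)²) + ((-3)·(-2) − (-1)²) = 9 + 5 + 5 = 19.
det M (expand along row 1) = (-3)·5 − 0·(-1) + (-1)·(-3) = -12.
Characteristic polynomial: λ³ + 8λ² + 19λ + 12 = 0.
Substitute λ = y + (tr M)/3 = y − 2.666667 to remove the quadratic term: y³ + p·y + q = 0 with p = s − (tr M)²/3 = -2.333333 and q = −2(tr M)³/27 + (tr M)·s/3 − det M = -0.740741.
Three real roots ⇒ use the trigonometric (Viète) form: r = 2√(−p/3) = 1.763834, φ = arccos(3q/(p·r)) = arccos(0.539949) = 1.000420 rad.
y_k = r·cos(φ/3 − 2πk/3) for k = 0, 1, 2 gives y = 1.666667, -0.333333, -1.333333.
λ_k = y_k − 2.666667 gives λ = -1.0000, -3.0000, -4.0000 (check: the sum is -8.0000 = tr M).

Hence λ_max = -1.0000 and λ_min = -4.0000.
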